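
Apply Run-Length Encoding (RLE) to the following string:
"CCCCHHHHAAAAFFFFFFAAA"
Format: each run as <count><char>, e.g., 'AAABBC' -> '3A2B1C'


Scanning runs left to right:
  i=0: run of 'C' x 4 -> '4C'
  i=4: run of 'H' x 4 -> '4H'
  i=8: run of 'A' x 4 -> '4A'
  i=12: run of 'F' x 6 -> '6F'
  i=18: run of 'A' x 3 -> '3A'

RLE = 4C4H4A6F3A


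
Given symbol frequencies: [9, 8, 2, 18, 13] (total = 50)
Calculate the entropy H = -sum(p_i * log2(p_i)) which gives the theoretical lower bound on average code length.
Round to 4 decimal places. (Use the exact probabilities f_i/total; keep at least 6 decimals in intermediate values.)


Per-symbol terms -p_i * log2(p_i) with p_i = f_i/50:
  p = 9/50 = 0.180000: log2(p) = -2.473931, -p*log2(p) = 0.445308
  p = 8/50 = 0.160000: log2(p) = -2.643856, -p*log2(p) = 0.423017
  p = 2/50 = 0.040000: log2(p) = -4.643856, -p*log2(p) = 0.185754
  p = 18/50 = 0.360000: log2(p) = -1.473931, -p*log2(p) = 0.530615
  p = 13/50 = 0.260000: log2(p) = -1.943416, -p*log2(p) = 0.505288
H = 0.445308 + 0.423017 + 0.185754 + 0.530615 + 0.505288 = 2.089982

H = 2.09 bits/symbol


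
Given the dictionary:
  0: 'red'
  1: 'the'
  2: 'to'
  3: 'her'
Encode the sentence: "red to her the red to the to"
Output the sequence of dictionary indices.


Look up each word in the dictionary:
  'red' -> 0
  'to' -> 2
  'her' -> 3
  'the' -> 1
  'red' -> 0
  'to' -> 2
  'the' -> 1
  'to' -> 2

Encoded: [0, 2, 3, 1, 0, 2, 1, 2]


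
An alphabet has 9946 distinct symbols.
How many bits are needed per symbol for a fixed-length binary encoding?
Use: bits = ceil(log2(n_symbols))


log2(9946) = 13.2799
Bracket: 2^13 = 8192 < 9946 <= 2^14 = 16384
So ceil(log2(9946)) = 14

bits = ceil(log2(9946)) = ceil(13.2799) = 14 bits


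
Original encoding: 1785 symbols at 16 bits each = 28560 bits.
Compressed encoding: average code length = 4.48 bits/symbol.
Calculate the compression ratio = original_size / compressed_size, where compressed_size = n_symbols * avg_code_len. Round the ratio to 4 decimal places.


original_size = n_symbols * orig_bits = 1785 * 16 = 28560 bits
compressed_size = n_symbols * avg_code_len = 1785 * 4.48 = 7996.8 bits
ratio = original_size / compressed_size = 28560 / 7996.8 = 3.5714

Compression ratio = 3.5714


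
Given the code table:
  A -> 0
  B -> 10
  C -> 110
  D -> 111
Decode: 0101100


Decoding:
0 -> A
10 -> B
110 -> C
0 -> A


Result: ABCA


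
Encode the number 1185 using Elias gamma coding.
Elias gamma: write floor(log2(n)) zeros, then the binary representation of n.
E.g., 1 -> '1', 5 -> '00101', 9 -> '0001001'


num_bits = floor(log2(1185)) + 1 = 11
leading_zeros = num_bits - 1 = 10
binary(1185) = 10010100001

Elias gamma(1185) = '0000000000' + '10010100001' = 000000000010010100001 (21 bits)


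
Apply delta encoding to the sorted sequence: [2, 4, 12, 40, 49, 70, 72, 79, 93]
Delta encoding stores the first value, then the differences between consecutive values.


First value: 2
Deltas:
  4 - 2 = 2
  12 - 4 = 8
  40 - 12 = 28
  49 - 40 = 9
  70 - 49 = 21
  72 - 70 = 2
  79 - 72 = 7
  93 - 79 = 14


Delta encoded: [2, 2, 8, 28, 9, 21, 2, 7, 14]


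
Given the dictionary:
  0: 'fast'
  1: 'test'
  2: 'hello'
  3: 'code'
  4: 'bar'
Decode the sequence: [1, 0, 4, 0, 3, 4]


Look up each index in the dictionary:
  1 -> 'test'
  0 -> 'fast'
  4 -> 'bar'
  0 -> 'fast'
  3 -> 'code'
  4 -> 'bar'

Decoded: "test fast bar fast code bar"


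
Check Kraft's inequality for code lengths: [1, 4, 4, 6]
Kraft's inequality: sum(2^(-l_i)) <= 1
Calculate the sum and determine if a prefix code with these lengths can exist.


Sum = 2^(-1) + 2^(-4) + 2^(-4) + 2^(-6)
    = 0.5 + 0.0625 + 0.0625 + 0.015625
    = 41/64 = 0.640625
Since 0.640625 <= 1, Kraft's inequality IS satisfied.
A prefix code with these lengths CAN exist.

Kraft sum = 0.640625. Satisfied.


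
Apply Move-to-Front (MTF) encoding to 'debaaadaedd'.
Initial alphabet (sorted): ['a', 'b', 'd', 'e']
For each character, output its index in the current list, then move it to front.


MTF encoding:
'd': index 2 in ['a', 'b', 'd', 'e'] -> ['d', 'a', 'b', 'e']
'e': index 3 in ['d', 'a', 'b', 'e'] -> ['e', 'd', 'a', 'b']
'b': index 3 in ['e', 'd', 'a', 'b'] -> ['b', 'e', 'd', 'a']
'a': index 3 in ['b', 'e', 'd', 'a'] -> ['a', 'b', 'e', 'd']
'a': index 0 in ['a', 'b', 'e', 'd'] -> ['a', 'b', 'e', 'd']
'a': index 0 in ['a', 'b', 'e', 'd'] -> ['a', 'b', 'e', 'd']
'd': index 3 in ['a', 'b', 'e', 'd'] -> ['d', 'a', 'b', 'e']
'a': index 1 in ['d', 'a', 'b', 'e'] -> ['a', 'd', 'b', 'e']
'e': index 3 in ['a', 'd', 'b', 'e'] -> ['e', 'a', 'd', 'b']
'd': index 2 in ['e', 'a', 'd', 'b'] -> ['d', 'e', 'a', 'b']
'd': index 0 in ['d', 'e', 'a', 'b'] -> ['d', 'e', 'a', 'b']


Output: [2, 3, 3, 3, 0, 0, 3, 1, 3, 2, 0]


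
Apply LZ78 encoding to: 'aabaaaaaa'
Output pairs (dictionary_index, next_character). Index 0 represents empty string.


LZ78 encoding steps:
Dictionary: {0: ''}
Step 1: w='' (idx 0), next='a' -> output (0, 'a'), add 'a' as idx 1
Step 2: w='a' (idx 1), next='b' -> output (1, 'b'), add 'ab' as idx 2
Step 3: w='a' (idx 1), next='a' -> output (1, 'a'), add 'aa' as idx 3
Step 4: w='aa' (idx 3), next='a' -> output (3, 'a'), add 'aaa' as idx 4
Step 5: w='a' (idx 1), end of input -> output (1, '')


Encoded: [(0, 'a'), (1, 'b'), (1, 'a'), (3, 'a'), (1, '')]


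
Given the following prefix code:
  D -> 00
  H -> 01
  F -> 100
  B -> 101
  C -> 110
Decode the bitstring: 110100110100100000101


Decoding step by step:
Bits 110 -> C
Bits 100 -> F
Bits 110 -> C
Bits 100 -> F
Bits 100 -> F
Bits 00 -> D
Bits 01 -> H
Bits 01 -> H


Decoded message: CFCFFDHH


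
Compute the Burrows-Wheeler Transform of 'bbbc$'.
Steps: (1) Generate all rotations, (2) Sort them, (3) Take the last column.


Rotations (sorted):
  0: $bbbc -> last char: c
  1: bbbc$ -> last char: $
  2: bbc$b -> last char: b
  3: bc$bb -> last char: b
  4: c$bbb -> last char: b


BWT = c$bbb


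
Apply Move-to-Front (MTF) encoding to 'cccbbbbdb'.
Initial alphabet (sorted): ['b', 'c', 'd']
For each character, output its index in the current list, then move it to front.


MTF encoding:
'c': index 1 in ['b', 'c', 'd'] -> ['c', 'b', 'd']
'c': index 0 in ['c', 'b', 'd'] -> ['c', 'b', 'd']
'c': index 0 in ['c', 'b', 'd'] -> ['c', 'b', 'd']
'b': index 1 in ['c', 'b', 'd'] -> ['b', 'c', 'd']
'b': index 0 in ['b', 'c', 'd'] -> ['b', 'c', 'd']
'b': index 0 in ['b', 'c', 'd'] -> ['b', 'c', 'd']
'b': index 0 in ['b', 'c', 'd'] -> ['b', 'c', 'd']
'd': index 2 in ['b', 'c', 'd'] -> ['d', 'b', 'c']
'b': index 1 in ['d', 'b', 'c'] -> ['b', 'd', 'c']


Output: [1, 0, 0, 1, 0, 0, 0, 2, 1]


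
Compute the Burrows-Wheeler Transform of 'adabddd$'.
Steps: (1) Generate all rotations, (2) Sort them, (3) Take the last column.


Rotations (sorted):
  0: $adabddd -> last char: d
  1: abddd$ad -> last char: d
  2: adabddd$ -> last char: $
  3: bddd$ada -> last char: a
  4: d$adabdd -> last char: d
  5: dabddd$a -> last char: a
  6: dd$adabd -> last char: d
  7: ddd$adab -> last char: b


BWT = dd$adadb


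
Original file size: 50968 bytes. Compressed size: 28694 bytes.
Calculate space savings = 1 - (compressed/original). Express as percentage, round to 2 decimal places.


ratio = compressed/original = 28694/50968 = 0.562981
savings = 1 - ratio = 1 - 0.562981 = 0.437019
as a percentage: 0.437019 * 100 = 43.7%

Space savings = 1 - 28694/50968 = 43.7%


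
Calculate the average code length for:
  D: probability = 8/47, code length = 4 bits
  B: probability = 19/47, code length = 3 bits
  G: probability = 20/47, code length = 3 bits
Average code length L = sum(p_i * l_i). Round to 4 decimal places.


Weighted contributions p_i * l_i:
  D: (8/47) * 4 = 32/47
  B: (19/47) * 3 = 57/47
  G: (20/47) * 3 = 60/47
Sum = (32 + 57 + 60)/47 = 149/47

L = 149/47 = 3.1702 bits/symbol


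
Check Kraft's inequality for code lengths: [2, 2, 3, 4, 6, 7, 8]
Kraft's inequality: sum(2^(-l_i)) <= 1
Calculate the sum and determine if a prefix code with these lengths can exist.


Sum = 2^(-2) + 2^(-2) + 2^(-3) + 2^(-4) + 2^(-6) + 2^(-7) + 2^(-8)
    = 0.25 + 0.25 + 0.125 + 0.0625 + 0.015625 + 0.0078125 + 0.00390625
    = 183/256 = 0.71484375
Since 0.71484375 <= 1, Kraft's inequality IS satisfied.
A prefix code with these lengths CAN exist.

Kraft sum = 0.71484375. Satisfied.


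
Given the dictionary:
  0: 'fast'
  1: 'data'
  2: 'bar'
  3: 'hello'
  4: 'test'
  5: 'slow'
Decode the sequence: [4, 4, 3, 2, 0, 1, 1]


Look up each index in the dictionary:
  4 -> 'test'
  4 -> 'test'
  3 -> 'hello'
  2 -> 'bar'
  0 -> 'fast'
  1 -> 'data'
  1 -> 'data'

Decoded: "test test hello bar fast data data"


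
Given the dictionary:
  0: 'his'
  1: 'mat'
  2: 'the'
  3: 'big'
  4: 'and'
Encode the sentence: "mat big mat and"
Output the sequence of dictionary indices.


Look up each word in the dictionary:
  'mat' -> 1
  'big' -> 3
  'mat' -> 1
  'and' -> 4

Encoded: [1, 3, 1, 4]


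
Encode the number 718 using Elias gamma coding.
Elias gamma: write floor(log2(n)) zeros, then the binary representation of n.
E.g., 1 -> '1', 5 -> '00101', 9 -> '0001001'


num_bits = floor(log2(718)) + 1 = 10
leading_zeros = num_bits - 1 = 9
binary(718) = 1011001110

Elias gamma(718) = '000000000' + '1011001110' = 0000000001011001110 (19 bits)


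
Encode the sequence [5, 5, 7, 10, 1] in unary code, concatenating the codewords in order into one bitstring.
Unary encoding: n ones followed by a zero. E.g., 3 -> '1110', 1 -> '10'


Encode each number as n ones followed by a terminating 0:
  5 -> 111110 (6 bits)
  5 -> 111110 (6 bits)
  7 -> 11111110 (8 bits)
  10 -> 11111111110 (11 bits)
  1 -> 10 (2 bits)
Total length = 6 + 6 + 8 + 11 + 2 = 33 bits.

Unary([5, 5, 7, 10, 1]) = 111110111110111111101111111111010 (33 bits)


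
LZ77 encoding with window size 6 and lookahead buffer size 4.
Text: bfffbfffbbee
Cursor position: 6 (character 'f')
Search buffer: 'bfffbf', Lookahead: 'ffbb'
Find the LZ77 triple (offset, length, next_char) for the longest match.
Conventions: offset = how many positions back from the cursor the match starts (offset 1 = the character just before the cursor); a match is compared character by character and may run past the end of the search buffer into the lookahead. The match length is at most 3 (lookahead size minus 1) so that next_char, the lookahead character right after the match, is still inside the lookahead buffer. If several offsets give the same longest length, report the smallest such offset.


Try each offset into the search buffer:
  offset=1 (pos 5, char 'f'): match length 2
  offset=2 (pos 4, char 'b'): match length 0
  offset=3 (pos 3, char 'f'): match length 1
  offset=4 (pos 2, char 'f'): match length 3
  offset=5 (pos 1, char 'f'): match length 2
  offset=6 (pos 0, char 'b'): match length 0
Longest match has length 3 at offset 4.
next_char = character at position 6 + 3 = 9 -> 'b'

Best match: offset=4, length=3 (matching 'ffb' starting at position 2)
LZ77 triple: (4, 3, 'b')


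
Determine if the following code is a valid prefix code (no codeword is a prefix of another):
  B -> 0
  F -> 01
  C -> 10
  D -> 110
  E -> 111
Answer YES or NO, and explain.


Checking each pair (does one codeword prefix another?):
  B='0' vs F='01': prefix -- VIOLATION

NO -- this is NOT a valid prefix code. B (0) is a prefix of F (01).


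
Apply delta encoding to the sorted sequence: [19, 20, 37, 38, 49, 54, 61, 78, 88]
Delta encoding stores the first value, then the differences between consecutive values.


First value: 19
Deltas:
  20 - 19 = 1
  37 - 20 = 17
  38 - 37 = 1
  49 - 38 = 11
  54 - 49 = 5
  61 - 54 = 7
  78 - 61 = 17
  88 - 78 = 10


Delta encoded: [19, 1, 17, 1, 11, 5, 7, 17, 10]


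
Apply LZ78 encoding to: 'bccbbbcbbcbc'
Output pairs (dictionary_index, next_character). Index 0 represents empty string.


LZ78 encoding steps:
Dictionary: {0: ''}
Step 1: w='' (idx 0), next='b' -> output (0, 'b'), add 'b' as idx 1
Step 2: w='' (idx 0), next='c' -> output (0, 'c'), add 'c' as idx 2
Step 3: w='c' (idx 2), next='b' -> output (2, 'b'), add 'cb' as idx 3
Step 4: w='b' (idx 1), next='b' -> output (1, 'b'), add 'bb' as idx 4
Step 5: w='cb' (idx 3), next='b' -> output (3, 'b'), add 'cbb' as idx 5
Step 6: w='cb' (idx 3), next='c' -> output (3, 'c'), add 'cbc' as idx 6


Encoded: [(0, 'b'), (0, 'c'), (2, 'b'), (1, 'b'), (3, 'b'), (3, 'c')]


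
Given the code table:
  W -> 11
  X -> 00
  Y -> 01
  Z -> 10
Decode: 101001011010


Decoding:
10 -> Z
10 -> Z
01 -> Y
01 -> Y
10 -> Z
10 -> Z


Result: ZZYYZZ


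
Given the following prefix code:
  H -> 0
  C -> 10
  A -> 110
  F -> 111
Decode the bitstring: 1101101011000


Decoding step by step:
Bits 110 -> A
Bits 110 -> A
Bits 10 -> C
Bits 110 -> A
Bits 0 -> H
Bits 0 -> H


Decoded message: AACAHH


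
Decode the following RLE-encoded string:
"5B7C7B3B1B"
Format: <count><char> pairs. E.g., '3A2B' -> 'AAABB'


Expanding each <count><char> pair:
  5B -> 'BBBBB'
  7C -> 'CCCCCCC'
  7B -> 'BBBBBBB'
  3B -> 'BBB'
  1B -> 'B'

Decoded = BBBBBCCCCCCCBBBBBBBBBBB


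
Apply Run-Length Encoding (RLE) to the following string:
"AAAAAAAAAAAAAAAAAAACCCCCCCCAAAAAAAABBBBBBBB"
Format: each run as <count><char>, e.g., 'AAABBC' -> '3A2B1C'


Scanning runs left to right:
  i=0: run of 'A' x 19 -> '19A'
  i=19: run of 'C' x 8 -> '8C'
  i=27: run of 'A' x 8 -> '8A'
  i=35: run of 'B' x 8 -> '8B'

RLE = 19A8C8A8B


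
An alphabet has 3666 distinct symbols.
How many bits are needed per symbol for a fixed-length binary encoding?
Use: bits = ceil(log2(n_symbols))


log2(3666) = 11.84
Bracket: 2^11 = 2048 < 3666 <= 2^12 = 4096
So ceil(log2(3666)) = 12

bits = ceil(log2(3666)) = ceil(11.84) = 12 bits


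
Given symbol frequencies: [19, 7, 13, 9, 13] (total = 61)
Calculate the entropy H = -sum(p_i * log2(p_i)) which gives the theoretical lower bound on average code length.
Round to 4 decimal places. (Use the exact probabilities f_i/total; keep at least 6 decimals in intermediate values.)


Per-symbol terms -p_i * log2(p_i) with p_i = f_i/61:
  p = 19/61 = 0.311475: log2(p) = -1.682810, -p*log2(p) = 0.524154
  p = 7/61 = 0.114754: log2(p) = -3.123382, -p*log2(p) = 0.358421
  p = 13/61 = 0.213115: log2(p) = -2.230298, -p*log2(p) = 0.475309
  p = 9/61 = 0.147541: log2(p) = -2.760812, -p*log2(p) = 0.407333
  p = 13/61 = 0.213115: log2(p) = -2.230298, -p*log2(p) = 0.475309
H = 0.524154 + 0.358421 + 0.475309 + 0.407333 + 0.475309 = 2.240526

H = 2.2405 bits/symbol


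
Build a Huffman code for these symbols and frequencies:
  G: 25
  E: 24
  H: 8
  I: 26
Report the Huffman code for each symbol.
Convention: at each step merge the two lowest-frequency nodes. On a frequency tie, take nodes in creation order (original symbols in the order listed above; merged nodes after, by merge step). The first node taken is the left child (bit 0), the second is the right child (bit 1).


Huffman tree construction:
Step 1: Merge H(8) + E(24) = 32
Step 2: Merge G(25) + I(26) = 51
Step 3: Merge (H+E)(32) + (G+I)(51) = 83
Read each symbol's code off the tree from the root (left child = 0, right child = 1).

Codes:
  G: 10 (length 2)
  E: 01 (length 2)
  H: 00 (length 2)
  I: 11 (length 2)
Average code length: 166/83 = 2.0000 bits/symbol


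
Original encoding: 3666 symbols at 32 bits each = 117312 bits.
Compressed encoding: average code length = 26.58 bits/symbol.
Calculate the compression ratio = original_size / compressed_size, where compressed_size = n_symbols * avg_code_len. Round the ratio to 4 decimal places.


original_size = n_symbols * orig_bits = 3666 * 32 = 117312 bits
compressed_size = n_symbols * avg_code_len = 3666 * 26.58 = 97442.28 bits
ratio = original_size / compressed_size = 117312 / 97442.28 = 1.2039

Compression ratio = 1.2039


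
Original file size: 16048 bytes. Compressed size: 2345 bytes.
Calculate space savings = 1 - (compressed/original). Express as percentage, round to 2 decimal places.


ratio = compressed/original = 2345/16048 = 0.146124
savings = 1 - ratio = 1 - 0.146124 = 0.853876
as a percentage: 0.853876 * 100 = 85.39%

Space savings = 1 - 2345/16048 = 85.39%


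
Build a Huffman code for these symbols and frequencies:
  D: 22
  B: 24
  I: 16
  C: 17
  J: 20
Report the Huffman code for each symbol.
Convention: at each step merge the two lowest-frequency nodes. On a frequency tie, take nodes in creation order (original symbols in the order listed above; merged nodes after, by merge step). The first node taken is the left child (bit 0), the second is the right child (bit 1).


Huffman tree construction:
Step 1: Merge I(16) + C(17) = 33
Step 2: Merge J(20) + D(22) = 42
Step 3: Merge B(24) + (I+C)(33) = 57
Step 4: Merge (J+D)(42) + (B+(I+C))(57) = 99
Read each symbol's code off the tree from the root (left child = 0, right child = 1).

Codes:
  D: 01 (length 2)
  B: 10 (length 2)
  I: 110 (length 3)
  C: 111 (length 3)
  J: 00 (length 2)
Average code length: 231/99 = 2.3333 bits/symbol


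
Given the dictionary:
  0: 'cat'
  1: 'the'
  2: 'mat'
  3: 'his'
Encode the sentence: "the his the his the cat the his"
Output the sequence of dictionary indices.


Look up each word in the dictionary:
  'the' -> 1
  'his' -> 3
  'the' -> 1
  'his' -> 3
  'the' -> 1
  'cat' -> 0
  'the' -> 1
  'his' -> 3

Encoded: [1, 3, 1, 3, 1, 0, 1, 3]


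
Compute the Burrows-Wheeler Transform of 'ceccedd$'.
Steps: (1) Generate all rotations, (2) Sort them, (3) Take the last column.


Rotations (sorted):
  0: $ceccedd -> last char: d
  1: ccedd$ce -> last char: e
  2: ceccedd$ -> last char: $
  3: cedd$cec -> last char: c
  4: d$cecced -> last char: d
  5: dd$cecce -> last char: e
  6: eccedd$c -> last char: c
  7: edd$cecc -> last char: c


BWT = de$cdecc


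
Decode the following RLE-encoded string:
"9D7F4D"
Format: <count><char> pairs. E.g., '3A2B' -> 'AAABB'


Expanding each <count><char> pair:
  9D -> 'DDDDDDDDD'
  7F -> 'FFFFFFF'
  4D -> 'DDDD'

Decoded = DDDDDDDDDFFFFFFFDDDD


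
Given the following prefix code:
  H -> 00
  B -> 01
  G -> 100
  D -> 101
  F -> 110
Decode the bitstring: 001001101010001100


Decoding step by step:
Bits 00 -> H
Bits 100 -> G
Bits 110 -> F
Bits 101 -> D
Bits 00 -> H
Bits 01 -> B
Bits 100 -> G


Decoded message: HGFDHBG


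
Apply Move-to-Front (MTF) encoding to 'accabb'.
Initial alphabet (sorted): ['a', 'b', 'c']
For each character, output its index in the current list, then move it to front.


MTF encoding:
'a': index 0 in ['a', 'b', 'c'] -> ['a', 'b', 'c']
'c': index 2 in ['a', 'b', 'c'] -> ['c', 'a', 'b']
'c': index 0 in ['c', 'a', 'b'] -> ['c', 'a', 'b']
'a': index 1 in ['c', 'a', 'b'] -> ['a', 'c', 'b']
'b': index 2 in ['a', 'c', 'b'] -> ['b', 'a', 'c']
'b': index 0 in ['b', 'a', 'c'] -> ['b', 'a', 'c']


Output: [0, 2, 0, 1, 2, 0]


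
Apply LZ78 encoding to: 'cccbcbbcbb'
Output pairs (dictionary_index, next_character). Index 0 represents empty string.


LZ78 encoding steps:
Dictionary: {0: ''}
Step 1: w='' (idx 0), next='c' -> output (0, 'c'), add 'c' as idx 1
Step 2: w='c' (idx 1), next='c' -> output (1, 'c'), add 'cc' as idx 2
Step 3: w='' (idx 0), next='b' -> output (0, 'b'), add 'b' as idx 3
Step 4: w='c' (idx 1), next='b' -> output (1, 'b'), add 'cb' as idx 4
Step 5: w='b' (idx 3), next='c' -> output (3, 'c'), add 'bc' as idx 5
Step 6: w='b' (idx 3), next='b' -> output (3, 'b'), add 'bb' as idx 6


Encoded: [(0, 'c'), (1, 'c'), (0, 'b'), (1, 'b'), (3, 'c'), (3, 'b')]


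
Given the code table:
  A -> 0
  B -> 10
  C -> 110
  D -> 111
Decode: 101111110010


Decoding:
10 -> B
111 -> D
111 -> D
0 -> A
0 -> A
10 -> B


Result: BDDAAB


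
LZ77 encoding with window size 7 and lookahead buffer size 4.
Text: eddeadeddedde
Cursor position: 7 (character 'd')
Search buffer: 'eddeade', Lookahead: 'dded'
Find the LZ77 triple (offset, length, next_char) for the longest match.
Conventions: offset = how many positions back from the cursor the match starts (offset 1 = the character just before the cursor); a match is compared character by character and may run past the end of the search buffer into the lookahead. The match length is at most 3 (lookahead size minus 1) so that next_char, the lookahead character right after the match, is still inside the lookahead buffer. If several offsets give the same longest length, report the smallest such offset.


Try each offset into the search buffer:
  offset=1 (pos 6, char 'e'): match length 0
  offset=2 (pos 5, char 'd'): match length 1
  offset=3 (pos 4, char 'a'): match length 0
  offset=4 (pos 3, char 'e'): match length 0
  offset=5 (pos 2, char 'd'): match length 1
  offset=6 (pos 1, char 'd'): match length 3
  offset=7 (pos 0, char 'e'): match length 0
Longest match has length 3 at offset 6.
next_char = character at position 7 + 3 = 10 -> 'd'

Best match: offset=6, length=3 (matching 'dde' starting at position 1)
LZ77 triple: (6, 3, 'd')


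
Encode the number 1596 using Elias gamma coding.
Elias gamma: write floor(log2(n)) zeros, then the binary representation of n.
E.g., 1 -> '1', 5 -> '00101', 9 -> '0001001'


num_bits = floor(log2(1596)) + 1 = 11
leading_zeros = num_bits - 1 = 10
binary(1596) = 11000111100

Elias gamma(1596) = '0000000000' + '11000111100' = 000000000011000111100 (21 bits)


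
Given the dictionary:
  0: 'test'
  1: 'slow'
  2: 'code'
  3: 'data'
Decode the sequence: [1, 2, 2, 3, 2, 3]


Look up each index in the dictionary:
  1 -> 'slow'
  2 -> 'code'
  2 -> 'code'
  3 -> 'data'
  2 -> 'code'
  3 -> 'data'

Decoded: "slow code code data code data"


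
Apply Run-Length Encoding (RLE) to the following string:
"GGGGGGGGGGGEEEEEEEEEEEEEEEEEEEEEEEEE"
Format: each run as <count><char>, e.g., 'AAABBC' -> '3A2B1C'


Scanning runs left to right:
  i=0: run of 'G' x 11 -> '11G'
  i=11: run of 'E' x 25 -> '25E'

RLE = 11G25E


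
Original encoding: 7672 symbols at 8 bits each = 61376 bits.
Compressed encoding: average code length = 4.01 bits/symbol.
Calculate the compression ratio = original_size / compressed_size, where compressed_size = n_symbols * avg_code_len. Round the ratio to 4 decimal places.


original_size = n_symbols * orig_bits = 7672 * 8 = 61376 bits
compressed_size = n_symbols * avg_code_len = 7672 * 4.01 = 30764.72 bits
ratio = original_size / compressed_size = 61376 / 30764.72 = 1.995

Compression ratio = 1.995


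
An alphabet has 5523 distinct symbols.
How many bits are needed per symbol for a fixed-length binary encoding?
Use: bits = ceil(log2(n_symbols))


log2(5523) = 12.4312
Bracket: 2^12 = 4096 < 5523 <= 2^13 = 8192
So ceil(log2(5523)) = 13

bits = ceil(log2(5523)) = ceil(12.4312) = 13 bits


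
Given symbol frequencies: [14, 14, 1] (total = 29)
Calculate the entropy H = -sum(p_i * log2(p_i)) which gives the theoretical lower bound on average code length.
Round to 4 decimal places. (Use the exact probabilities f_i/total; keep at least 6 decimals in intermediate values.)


Per-symbol terms -p_i * log2(p_i) with p_i = f_i/29:
  p = 14/29 = 0.482759: log2(p) = -1.050626, -p*log2(p) = 0.507199
  p = 14/29 = 0.482759: log2(p) = -1.050626, -p*log2(p) = 0.507199
  p = 1/29 = 0.034483: log2(p) = -4.857981, -p*log2(p) = 0.167517
H = 0.507199 + 0.507199 + 0.167517 = 1.181915

H = 1.1819 bits/symbol


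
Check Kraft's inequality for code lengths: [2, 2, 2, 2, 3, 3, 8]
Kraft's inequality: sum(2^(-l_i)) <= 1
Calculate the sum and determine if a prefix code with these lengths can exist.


Sum = 2^(-2) + 2^(-2) + 2^(-2) + 2^(-2) + 2^(-3) + 2^(-3) + 2^(-8)
    = 0.25 + 0.25 + 0.25 + 0.25 + 0.125 + 0.125 + 0.00390625
    = 321/256 = 1.25390625
Since 1.25390625 > 1, Kraft's inequality is NOT satisfied.
A prefix code with these lengths CANNOT exist.

Kraft sum = 1.25390625. Not satisfied.


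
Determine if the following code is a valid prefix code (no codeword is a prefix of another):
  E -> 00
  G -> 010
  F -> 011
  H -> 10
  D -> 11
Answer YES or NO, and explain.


Checking each pair (does one codeword prefix another?):
  E='00' vs G='010': no prefix
  E='00' vs F='011': no prefix
  E='00' vs H='10': no prefix
  E='00' vs D='11': no prefix
  G='010' vs E='00': no prefix
  G='010' vs F='011': no prefix
  G='010' vs H='10': no prefix
  G='010' vs D='11': no prefix
  F='011' vs E='00': no prefix
  F='011' vs G='010': no prefix
  F='011' vs H='10': no prefix
  F='011' vs D='11': no prefix
  H='10' vs E='00': no prefix
  H='10' vs G='010': no prefix
  H='10' vs F='011': no prefix
  H='10' vs D='11': no prefix
  D='11' vs E='00': no prefix
  D='11' vs G='010': no prefix
  D='11' vs F='011': no prefix
  D='11' vs H='10': no prefix
No violation found over all pairs.

YES -- this is a valid prefix code. No codeword is a prefix of any other codeword.


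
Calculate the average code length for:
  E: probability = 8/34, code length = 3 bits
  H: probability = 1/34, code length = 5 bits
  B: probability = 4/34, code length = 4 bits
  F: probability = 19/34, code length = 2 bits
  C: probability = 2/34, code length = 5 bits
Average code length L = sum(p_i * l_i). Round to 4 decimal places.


Weighted contributions p_i * l_i:
  E: (8/34) * 3 = 24/34
  H: (1/34) * 5 = 5/34
  B: (4/34) * 4 = 16/34
  F: (19/34) * 2 = 38/34
  C: (2/34) * 5 = 10/34
Sum = (24 + 5 + 16 + 38 + 10)/34 = 93/34

L = 93/34 = 2.7353 bits/symbol


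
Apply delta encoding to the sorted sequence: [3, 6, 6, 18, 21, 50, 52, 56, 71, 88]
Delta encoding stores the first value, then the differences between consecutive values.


First value: 3
Deltas:
  6 - 3 = 3
  6 - 6 = 0
  18 - 6 = 12
  21 - 18 = 3
  50 - 21 = 29
  52 - 50 = 2
  56 - 52 = 4
  71 - 56 = 15
  88 - 71 = 17


Delta encoded: [3, 3, 0, 12, 3, 29, 2, 4, 15, 17]


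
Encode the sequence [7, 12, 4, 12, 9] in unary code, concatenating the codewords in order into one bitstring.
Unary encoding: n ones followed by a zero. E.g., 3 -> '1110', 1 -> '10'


Encode each number as n ones followed by a terminating 0:
  7 -> 11111110 (8 bits)
  12 -> 1111111111110 (13 bits)
  4 -> 11110 (5 bits)
  12 -> 1111111111110 (13 bits)
  9 -> 1111111110 (10 bits)
Total length = 8 + 13 + 5 + 13 + 10 = 49 bits.

Unary([7, 12, 4, 12, 9]) = 1111111011111111111101111011111111111101111111110 (49 bits)


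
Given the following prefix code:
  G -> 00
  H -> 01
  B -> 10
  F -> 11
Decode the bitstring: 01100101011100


Decoding step by step:
Bits 01 -> H
Bits 10 -> B
Bits 01 -> H
Bits 01 -> H
Bits 01 -> H
Bits 11 -> F
Bits 00 -> G


Decoded message: HBHHHFG


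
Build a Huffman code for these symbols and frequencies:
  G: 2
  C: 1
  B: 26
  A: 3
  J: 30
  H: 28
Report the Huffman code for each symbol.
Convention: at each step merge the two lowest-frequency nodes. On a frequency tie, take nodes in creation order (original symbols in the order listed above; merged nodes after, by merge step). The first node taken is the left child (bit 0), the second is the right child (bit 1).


Huffman tree construction:
Step 1: Merge C(1) + G(2) = 3
Step 2: Merge A(3) + (C+G)(3) = 6
Step 3: Merge (A+(C+G))(6) + B(26) = 32
Step 4: Merge H(28) + J(30) = 58
Step 5: Merge ((A+(C+G))+B)(32) + (H+J)(58) = 90
Read each symbol's code off the tree from the root (left child = 0, right child = 1).

Codes:
  G: 0011 (length 4)
  C: 0010 (length 4)
  B: 01 (length 2)
  A: 000 (length 3)
  J: 11 (length 2)
  H: 10 (length 2)
Average code length: 189/90 = 2.1000 bits/symbol


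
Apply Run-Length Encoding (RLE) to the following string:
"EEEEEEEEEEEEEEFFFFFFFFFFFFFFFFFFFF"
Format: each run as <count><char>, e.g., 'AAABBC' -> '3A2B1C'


Scanning runs left to right:
  i=0: run of 'E' x 14 -> '14E'
  i=14: run of 'F' x 20 -> '20F'

RLE = 14E20F


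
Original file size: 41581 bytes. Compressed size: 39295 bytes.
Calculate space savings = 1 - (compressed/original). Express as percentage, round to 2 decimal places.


ratio = compressed/original = 39295/41581 = 0.945023
savings = 1 - ratio = 1 - 0.945023 = 0.054977
as a percentage: 0.054977 * 100 = 5.5%

Space savings = 1 - 39295/41581 = 5.5%


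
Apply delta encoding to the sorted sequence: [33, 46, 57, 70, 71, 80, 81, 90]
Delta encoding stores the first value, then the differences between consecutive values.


First value: 33
Deltas:
  46 - 33 = 13
  57 - 46 = 11
  70 - 57 = 13
  71 - 70 = 1
  80 - 71 = 9
  81 - 80 = 1
  90 - 81 = 9


Delta encoded: [33, 13, 11, 13, 1, 9, 1, 9]


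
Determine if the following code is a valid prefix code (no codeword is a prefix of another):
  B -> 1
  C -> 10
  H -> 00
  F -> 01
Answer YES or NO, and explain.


Checking each pair (does one codeword prefix another?):
  B='1' vs C='10': prefix -- VIOLATION

NO -- this is NOT a valid prefix code. B (1) is a prefix of C (10).


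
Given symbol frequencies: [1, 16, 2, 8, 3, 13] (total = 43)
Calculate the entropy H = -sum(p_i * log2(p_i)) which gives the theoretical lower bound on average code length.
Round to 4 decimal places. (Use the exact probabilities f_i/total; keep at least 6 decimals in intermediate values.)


Per-symbol terms -p_i * log2(p_i) with p_i = f_i/43:
  p = 1/43 = 0.023256: log2(p) = -5.426265, -p*log2(p) = 0.126192
  p = 16/43 = 0.372093: log2(p) = -1.426265, -p*log2(p) = 0.530703
  p = 2/43 = 0.046512: log2(p) = -4.426265, -p*log2(p) = 0.205873
  p = 8/43 = 0.186047: log2(p) = -2.426265, -p*log2(p) = 0.451398
  p = 3/43 = 0.069767: log2(p) = -3.841302, -p*log2(p) = 0.267998
  p = 13/43 = 0.302326: log2(p) = -1.725825, -p*log2(p) = 0.521761
H = 0.126192 + 0.530703 + 0.205873 + 0.451398 + 0.267998 + 0.521761 = 2.103925

H = 2.1039 bits/symbol


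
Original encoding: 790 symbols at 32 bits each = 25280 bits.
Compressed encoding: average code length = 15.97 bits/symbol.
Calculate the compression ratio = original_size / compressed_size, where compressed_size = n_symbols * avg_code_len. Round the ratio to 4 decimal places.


original_size = n_symbols * orig_bits = 790 * 32 = 25280 bits
compressed_size = n_symbols * avg_code_len = 790 * 15.97 = 12616.3 bits
ratio = original_size / compressed_size = 25280 / 12616.3 = 2.0038

Compression ratio = 2.0038


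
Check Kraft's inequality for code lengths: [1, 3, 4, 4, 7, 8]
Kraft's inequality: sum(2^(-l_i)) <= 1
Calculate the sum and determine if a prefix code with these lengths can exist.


Sum = 2^(-1) + 2^(-3) + 2^(-4) + 2^(-4) + 2^(-7) + 2^(-8)
    = 0.5 + 0.125 + 0.0625 + 0.0625 + 0.0078125 + 0.00390625
    = 195/256 = 0.76171875
Since 0.76171875 <= 1, Kraft's inequality IS satisfied.
A prefix code with these lengths CAN exist.

Kraft sum = 0.76171875. Satisfied.


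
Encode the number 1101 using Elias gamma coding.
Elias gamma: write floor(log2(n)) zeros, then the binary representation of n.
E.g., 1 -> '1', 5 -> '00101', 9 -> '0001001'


num_bits = floor(log2(1101)) + 1 = 11
leading_zeros = num_bits - 1 = 10
binary(1101) = 10001001101

Elias gamma(1101) = '0000000000' + '10001001101' = 000000000010001001101 (21 bits)


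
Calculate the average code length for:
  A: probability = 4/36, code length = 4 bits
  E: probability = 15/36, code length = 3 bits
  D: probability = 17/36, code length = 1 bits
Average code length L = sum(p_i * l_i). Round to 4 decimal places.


Weighted contributions p_i * l_i:
  A: (4/36) * 4 = 16/36
  E: (15/36) * 3 = 45/36
  D: (17/36) * 1 = 17/36
Sum = (16 + 45 + 17)/36 = 78/36

L = 78/36 = 2.1667 bits/symbol


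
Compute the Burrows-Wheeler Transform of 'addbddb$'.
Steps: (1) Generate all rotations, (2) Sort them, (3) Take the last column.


Rotations (sorted):
  0: $addbddb -> last char: b
  1: addbddb$ -> last char: $
  2: b$addbdd -> last char: d
  3: bddb$add -> last char: d
  4: db$addbd -> last char: d
  5: dbddb$ad -> last char: d
  6: ddb$addb -> last char: b
  7: ddbddb$a -> last char: a


BWT = b$ddddba


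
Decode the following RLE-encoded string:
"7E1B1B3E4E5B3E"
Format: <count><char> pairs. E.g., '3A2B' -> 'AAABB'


Expanding each <count><char> pair:
  7E -> 'EEEEEEE'
  1B -> 'B'
  1B -> 'B'
  3E -> 'EEE'
  4E -> 'EEEE'
  5B -> 'BBBBB'
  3E -> 'EEE'

Decoded = EEEEEEEBBEEEEEEEBBBBBEEE


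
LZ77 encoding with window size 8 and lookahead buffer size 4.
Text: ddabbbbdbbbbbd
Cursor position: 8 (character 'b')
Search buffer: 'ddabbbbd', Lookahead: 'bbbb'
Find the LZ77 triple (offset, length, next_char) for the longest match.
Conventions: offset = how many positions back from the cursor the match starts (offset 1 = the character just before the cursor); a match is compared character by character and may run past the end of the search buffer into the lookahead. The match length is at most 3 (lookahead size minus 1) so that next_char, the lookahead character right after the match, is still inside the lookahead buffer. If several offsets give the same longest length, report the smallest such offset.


Try each offset into the search buffer:
  offset=1 (pos 7, char 'd'): match length 0
  offset=2 (pos 6, char 'b'): match length 1
  offset=3 (pos 5, char 'b'): match length 2
  offset=4 (pos 4, char 'b'): match length 3
  offset=5 (pos 3, char 'b'): match length 3
  offset=6 (pos 2, char 'a'): match length 0
  offset=7 (pos 1, char 'd'): match length 0
  offset=8 (pos 0, char 'd'): match length 0
Longest match has length 3, found at offsets 4, 5; take the smallest, offset 4.
next_char = character at position 8 + 3 = 11 -> 'b'

Best match: offset=4, length=3 (matching 'bbb' starting at position 4)
LZ77 triple: (4, 3, 'b')


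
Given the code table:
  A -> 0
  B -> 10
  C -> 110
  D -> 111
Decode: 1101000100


Decoding:
110 -> C
10 -> B
0 -> A
0 -> A
10 -> B
0 -> A


Result: CBAABA


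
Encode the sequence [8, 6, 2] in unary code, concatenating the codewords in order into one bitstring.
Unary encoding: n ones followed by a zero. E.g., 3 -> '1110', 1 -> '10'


Encode each number as n ones followed by a terminating 0:
  8 -> 111111110 (9 bits)
  6 -> 1111110 (7 bits)
  2 -> 110 (3 bits)
Total length = 9 + 7 + 3 = 19 bits.

Unary([8, 6, 2]) = 1111111101111110110 (19 bits)


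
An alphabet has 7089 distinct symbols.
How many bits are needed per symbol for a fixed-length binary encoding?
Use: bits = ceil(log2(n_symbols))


log2(7089) = 12.7914
Bracket: 2^12 = 4096 < 7089 <= 2^13 = 8192
So ceil(log2(7089)) = 13

bits = ceil(log2(7089)) = ceil(12.7914) = 13 bits


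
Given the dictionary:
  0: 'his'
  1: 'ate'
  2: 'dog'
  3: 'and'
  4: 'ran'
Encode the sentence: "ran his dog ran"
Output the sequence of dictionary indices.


Look up each word in the dictionary:
  'ran' -> 4
  'his' -> 0
  'dog' -> 2
  'ran' -> 4

Encoded: [4, 0, 2, 4]


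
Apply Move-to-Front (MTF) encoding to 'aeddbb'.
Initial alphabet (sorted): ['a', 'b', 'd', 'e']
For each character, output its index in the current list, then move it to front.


MTF encoding:
'a': index 0 in ['a', 'b', 'd', 'e'] -> ['a', 'b', 'd', 'e']
'e': index 3 in ['a', 'b', 'd', 'e'] -> ['e', 'a', 'b', 'd']
'd': index 3 in ['e', 'a', 'b', 'd'] -> ['d', 'e', 'a', 'b']
'd': index 0 in ['d', 'e', 'a', 'b'] -> ['d', 'e', 'a', 'b']
'b': index 3 in ['d', 'e', 'a', 'b'] -> ['b', 'd', 'e', 'a']
'b': index 0 in ['b', 'd', 'e', 'a'] -> ['b', 'd', 'e', 'a']


Output: [0, 3, 3, 0, 3, 0]


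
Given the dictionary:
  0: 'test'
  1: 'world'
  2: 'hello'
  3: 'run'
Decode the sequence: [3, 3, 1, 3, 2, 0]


Look up each index in the dictionary:
  3 -> 'run'
  3 -> 'run'
  1 -> 'world'
  3 -> 'run'
  2 -> 'hello'
  0 -> 'test'

Decoded: "run run world run hello test"


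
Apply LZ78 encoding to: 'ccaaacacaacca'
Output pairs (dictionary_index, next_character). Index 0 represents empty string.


LZ78 encoding steps:
Dictionary: {0: ''}
Step 1: w='' (idx 0), next='c' -> output (0, 'c'), add 'c' as idx 1
Step 2: w='c' (idx 1), next='a' -> output (1, 'a'), add 'ca' as idx 2
Step 3: w='' (idx 0), next='a' -> output (0, 'a'), add 'a' as idx 3
Step 4: w='a' (idx 3), next='c' -> output (3, 'c'), add 'ac' as idx 4
Step 5: w='ac' (idx 4), next='a' -> output (4, 'a'), add 'aca' as idx 5
Step 6: w='ac' (idx 4), next='c' -> output (4, 'c'), add 'acc' as idx 6
Step 7: w='a' (idx 3), end of input -> output (3, '')


Encoded: [(0, 'c'), (1, 'a'), (0, 'a'), (3, 'c'), (4, 'a'), (4, 'c'), (3, '')]


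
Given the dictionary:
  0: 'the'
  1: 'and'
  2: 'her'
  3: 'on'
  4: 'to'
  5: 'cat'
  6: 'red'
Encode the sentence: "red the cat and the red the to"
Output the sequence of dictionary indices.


Look up each word in the dictionary:
  'red' -> 6
  'the' -> 0
  'cat' -> 5
  'and' -> 1
  'the' -> 0
  'red' -> 6
  'the' -> 0
  'to' -> 4

Encoded: [6, 0, 5, 1, 0, 6, 0, 4]


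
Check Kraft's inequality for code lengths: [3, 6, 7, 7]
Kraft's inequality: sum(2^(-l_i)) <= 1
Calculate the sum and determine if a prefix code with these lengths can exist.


Sum = 2^(-3) + 2^(-6) + 2^(-7) + 2^(-7)
    = 0.125 + 0.015625 + 0.0078125 + 0.0078125
    = 20/128 = 0.15625
Since 0.15625 <= 1, Kraft's inequality IS satisfied.
A prefix code with these lengths CAN exist.

Kraft sum = 0.15625. Satisfied.


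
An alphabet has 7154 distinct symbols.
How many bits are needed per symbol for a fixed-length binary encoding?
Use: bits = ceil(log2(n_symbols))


log2(7154) = 12.8045
Bracket: 2^12 = 4096 < 7154 <= 2^13 = 8192
So ceil(log2(7154)) = 13

bits = ceil(log2(7154)) = ceil(12.8045) = 13 bits


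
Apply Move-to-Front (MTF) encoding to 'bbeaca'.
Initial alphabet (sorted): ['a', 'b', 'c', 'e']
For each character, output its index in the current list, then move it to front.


MTF encoding:
'b': index 1 in ['a', 'b', 'c', 'e'] -> ['b', 'a', 'c', 'e']
'b': index 0 in ['b', 'a', 'c', 'e'] -> ['b', 'a', 'c', 'e']
'e': index 3 in ['b', 'a', 'c', 'e'] -> ['e', 'b', 'a', 'c']
'a': index 2 in ['e', 'b', 'a', 'c'] -> ['a', 'e', 'b', 'c']
'c': index 3 in ['a', 'e', 'b', 'c'] -> ['c', 'a', 'e', 'b']
'a': index 1 in ['c', 'a', 'e', 'b'] -> ['a', 'c', 'e', 'b']


Output: [1, 0, 3, 2, 3, 1]


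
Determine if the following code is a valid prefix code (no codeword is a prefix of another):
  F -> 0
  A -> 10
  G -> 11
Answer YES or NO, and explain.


Checking each pair (does one codeword prefix another?):
  F='0' vs A='10': no prefix
  F='0' vs G='11': no prefix
  A='10' vs F='0': no prefix
  A='10' vs G='11': no prefix
  G='11' vs F='0': no prefix
  G='11' vs A='10': no prefix
No violation found over all pairs.

YES -- this is a valid prefix code. No codeword is a prefix of any other codeword.


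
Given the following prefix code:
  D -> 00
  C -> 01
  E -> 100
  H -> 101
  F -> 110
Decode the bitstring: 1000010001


Decoding step by step:
Bits 100 -> E
Bits 00 -> D
Bits 100 -> E
Bits 01 -> C


Decoded message: EDEC


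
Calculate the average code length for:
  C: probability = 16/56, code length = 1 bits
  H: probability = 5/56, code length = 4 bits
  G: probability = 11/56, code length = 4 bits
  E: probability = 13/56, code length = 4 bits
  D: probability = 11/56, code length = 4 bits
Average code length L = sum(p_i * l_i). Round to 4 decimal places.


Weighted contributions p_i * l_i:
  C: (16/56) * 1 = 16/56
  H: (5/56) * 4 = 20/56
  G: (11/56) * 4 = 44/56
  E: (13/56) * 4 = 52/56
  D: (11/56) * 4 = 44/56
Sum = (16 + 20 + 44 + 52 + 44)/56 = 176/56

L = 176/56 = 3.1429 bits/symbol


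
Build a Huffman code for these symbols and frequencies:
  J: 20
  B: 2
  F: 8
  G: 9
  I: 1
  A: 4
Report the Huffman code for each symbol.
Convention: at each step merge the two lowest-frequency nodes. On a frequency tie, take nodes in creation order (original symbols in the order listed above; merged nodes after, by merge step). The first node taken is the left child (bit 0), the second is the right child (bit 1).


Huffman tree construction:
Step 1: Merge I(1) + B(2) = 3
Step 2: Merge (I+B)(3) + A(4) = 7
Step 3: Merge ((I+B)+A)(7) + F(8) = 15
Step 4: Merge G(9) + (((I+B)+A)+F)(15) = 24
Step 5: Merge J(20) + (G+(((I+B)+A)+F))(24) = 44
Read each symbol's code off the tree from the root (left child = 0, right child = 1).

Codes:
  J: 0 (length 1)
  B: 11001 (length 5)
  F: 111 (length 3)
  G: 10 (length 2)
  I: 11000 (length 5)
  A: 1101 (length 4)
Average code length: 93/44 = 2.1136 bits/symbol


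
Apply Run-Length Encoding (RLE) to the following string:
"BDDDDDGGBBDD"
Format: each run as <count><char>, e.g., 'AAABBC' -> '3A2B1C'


Scanning runs left to right:
  i=0: run of 'B' x 1 -> '1B'
  i=1: run of 'D' x 5 -> '5D'
  i=6: run of 'G' x 2 -> '2G'
  i=8: run of 'B' x 2 -> '2B'
  i=10: run of 'D' x 2 -> '2D'

RLE = 1B5D2G2B2D
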